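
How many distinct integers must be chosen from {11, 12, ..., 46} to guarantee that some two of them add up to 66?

24

Group the elements by complementary pair {x, 66−x}: {20,46}, {21,45}, {22,44}, …, giving 13 two-element pairs, the single value 33 (it cannot pair with itself since the integers are distinct), and 9 integers whose partner 66−x falls outside [11,46].
Treating each of those 23 groups as a pigeonhole, one can pick one integer per group — 23 integers — with no two summing to 66.
The 24th integer lands in an occupied pair, forcing a sum of 66.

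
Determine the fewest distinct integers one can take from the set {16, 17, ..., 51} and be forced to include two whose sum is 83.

A set avoiding the sum 83 can contain at most one of each pair {x, 83−x}, plus the 16 elements whose complement lies outside the range.
The integers 16, …, 41 (26 of them) are such a set: any two sum to at least 16+17 = 33 and at most 40+41 = 81 < 83.
Any 27th integer completes one of the 10 pairs, so 27 choices force a sum of 83.

27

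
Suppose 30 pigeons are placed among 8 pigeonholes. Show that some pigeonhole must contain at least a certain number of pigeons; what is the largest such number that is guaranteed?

4

Pigeonhole: the 8 pigeonholes are the holes and the 30 pigeons are the pigeons.
If every pigeonhole held at most 3 pigeons, the total would be at most 8 × 3 = 24, which is less than 30.
So some pigeonhole holds at least ⌈30/8⌉ = 4 pigeons.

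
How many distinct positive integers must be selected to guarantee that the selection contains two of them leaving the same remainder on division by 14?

The 14 residue classes mod 14 are the pigeonholes.
With 14 integers one could put 1 in each residue class and have no class reach 2.
The 15th integer pushes some class to 2, so 14·1 + 1 = 15.

15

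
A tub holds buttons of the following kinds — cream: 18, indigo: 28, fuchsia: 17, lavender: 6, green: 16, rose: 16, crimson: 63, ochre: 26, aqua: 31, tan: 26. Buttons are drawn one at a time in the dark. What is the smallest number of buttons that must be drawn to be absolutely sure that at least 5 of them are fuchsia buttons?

In the worst case for collecting fuchsia buttons, every non-fuchsia button comes out first.
There are 18 + 28 + 6 + 16 + 16 + 63 + 26 + 31 + 26 = 230 non-fuchsia buttons altogether.
After those, each further button must be fuchsia, so 230 + 5 = 235 draws guarantee 5 fuchsia buttons.

235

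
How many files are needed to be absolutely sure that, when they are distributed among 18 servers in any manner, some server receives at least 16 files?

271

With 270 files one could put exactly 15 in each of the 18 servers, and no server would reach 16.
By pigeonhole, one more file must land in a server that already has 15, giving it 16.
So 18 × 15 + 1 = 271 files are required.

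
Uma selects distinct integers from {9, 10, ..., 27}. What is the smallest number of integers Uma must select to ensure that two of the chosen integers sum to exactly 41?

A set avoiding the sum 41 can contain at most one of each pair {x, 41−x}, plus the 5 elements whose complement lies outside the range.
The integers 9, …, 20 (12 of them) are such a set: any two sum to at least 9+10 = 19 and at most 19+20 = 39 < 41.
By the pigeonhole principle, any 13th integer completes one of the 7 pairs, so 13 choices force a sum of 41.

13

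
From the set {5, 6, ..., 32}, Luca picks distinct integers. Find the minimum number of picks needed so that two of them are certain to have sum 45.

19

A set avoiding the sum 45 can contain at most one of each pair {x, 45−x}, plus the 8 elements whose complement lies outside the range.
The integers 5, …, 22 (18 of them) are such a set: any two sum to at least 5+6 = 11 and at most 21+22 = 43 < 45.
By the pigeonhole principle, any 19th integer completes one of the 10 pairs, so 19 choices force a sum of 45.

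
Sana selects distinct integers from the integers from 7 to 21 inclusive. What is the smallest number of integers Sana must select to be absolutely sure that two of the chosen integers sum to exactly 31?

Two chosen integers sum to 31 exactly when both halves of some pair {x, 31−x} with 10 ≤ x ≤ 31−x ≤ 21 are chosen — 6 such pairs.
The remaining 3 elements (those with no distinct partner in range) can never complete a 31-sum, so the worst case takes all of them and one from each pair: 3 + 6 = 9.
By pigeonhole, the 10th integer has to be the second member of some pair, so 9 + 1 = 10.

10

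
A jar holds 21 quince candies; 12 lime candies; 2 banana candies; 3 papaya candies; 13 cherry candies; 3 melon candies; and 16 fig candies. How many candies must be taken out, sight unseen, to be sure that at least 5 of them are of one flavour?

25

Put each drawn candy into a box by flavour. The largest draw with every box below 5 takes min(count, 4) from each flavour; flavours with fewer than 4 contribute all they have.
Σ min(cᵢ, 4) = 4 + 4 + 2 + 3 + 4 + 3 + 4 = 24.
Draw number 24 + 1 = 25 must push one box to 5.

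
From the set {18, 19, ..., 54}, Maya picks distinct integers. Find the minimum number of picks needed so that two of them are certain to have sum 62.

A set avoiding the sum 62 can contain at most one of each pair {x, 62−x}, plus the 11 elements whose complement lies outside the range or equal to its own complement.
The integers 31, …, 54 (24 of them) are such a set: any two sum to at least 31+32 = 63 > 62.
Any 25th integer completes one of the 13 pairs, so 25 choices force a sum of 62.

25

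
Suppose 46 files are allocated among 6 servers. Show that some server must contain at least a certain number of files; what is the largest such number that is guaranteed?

8

Pigeonhole: the 6 servers are the holes and the 46 files are the pigeons.
If every server held at most 7 files, the total would be at most 6 × 7 = 42, which is less than 46.
So some server holds at least ⌈46/6⌉ = 8 files.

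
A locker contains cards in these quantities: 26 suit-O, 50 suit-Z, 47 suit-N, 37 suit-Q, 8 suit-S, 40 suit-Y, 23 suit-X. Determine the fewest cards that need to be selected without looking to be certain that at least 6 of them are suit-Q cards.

200

In the worst case for collecting suit-Q cards, every non-suit-Q card comes out first.
There are 26 + 50 + 47 + 8 + 40 + 23 = 194 non-suit-Q cards altogether.
After those, each further card must be suit-Q, so 194 + 6 = 200 draws guarantee 6 suit-Q cards.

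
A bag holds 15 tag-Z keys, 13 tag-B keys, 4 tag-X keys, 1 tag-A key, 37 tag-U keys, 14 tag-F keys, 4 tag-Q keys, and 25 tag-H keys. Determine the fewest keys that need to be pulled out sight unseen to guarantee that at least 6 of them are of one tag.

35

Put each drawn key into a box by tag. The largest draw with every box below 6 takes min(count, 5) from each tag; tags with fewer than 5 contribute all they have.
Σ min(cᵢ, 5) = 5 + 5 + 4 + 1 + 5 + 5 + 4 + 5 = 34.
Draw number 34 + 1 = 35 must push one box to 6.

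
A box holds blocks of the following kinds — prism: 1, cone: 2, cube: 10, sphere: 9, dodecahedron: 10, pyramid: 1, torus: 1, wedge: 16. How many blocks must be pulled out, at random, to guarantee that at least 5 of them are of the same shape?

22

Pigeonhole: put each drawn block into a box by shape. The largest draw with every box below 5 takes min(count, 4) from each shape; shapes with fewer than 4 contribute all they have.
Σ min(cᵢ, 4) = 1 + 2 + 4 + 4 + 4 + 1 + 1 + 4 = 21.
Draw number 21 + 1 = 22 must push one box to 5.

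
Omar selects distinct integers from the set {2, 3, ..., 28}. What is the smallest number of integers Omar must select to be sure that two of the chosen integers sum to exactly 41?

Two chosen integers sum to 41 exactly when both halves of some pair {x, 41−x} with 13 ≤ x ≤ 41−x ≤ 28 are chosen — 8 such pairs.
The remaining 11 elements (those with no distinct partner in range) can never complete a 41-sum, so the worst case takes all of them and one from each pair: 11 + 8 = 19.
Pigeonhole: the 20th integer has to be the second member of some pair, so 19 + 1 = 20.

20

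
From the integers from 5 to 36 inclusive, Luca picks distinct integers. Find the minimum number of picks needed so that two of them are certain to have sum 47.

A set avoiding the sum 47 can contain at most one of each pair {x, 47−x}, plus the 6 elements whose complement lies outside the range.
The integers 5, …, 23 (19 of them) are such a set: any two sum to at least 5+6 = 11 and at most 22+23 = 45 < 47.
Pigeonhole: any 20th integer completes one of the 13 pairs, so 20 choices force a sum of 47.

20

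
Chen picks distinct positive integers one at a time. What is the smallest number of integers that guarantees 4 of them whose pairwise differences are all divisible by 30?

Integers whose pairwise differences are multiples of 30 are exactly those sharing a remainder mod 30. The 30 residue classes mod 30 are the pigeonholes.
With 90 integers one could put 3 in each residue class and have no class reach 4.
The 91st integer pushes some class to 4, so 30·3 + 1 = 91.

91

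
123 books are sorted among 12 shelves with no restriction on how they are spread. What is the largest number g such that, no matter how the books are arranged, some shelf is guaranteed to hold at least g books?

By pigeonhole, the 12 shelves are the holes and the 123 books are the pigeons.
If every shelf held at most 10 books, the total would be at most 12 × 10 = 120, which is less than 123.
So some shelf holds at least ⌈123/12⌉ = 11 books.

11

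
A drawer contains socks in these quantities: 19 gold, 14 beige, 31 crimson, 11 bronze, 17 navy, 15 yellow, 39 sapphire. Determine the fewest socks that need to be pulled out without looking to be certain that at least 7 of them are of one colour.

By the pigeonhole principle, the 7 colours are the holes; the socks drawn are the pigeons.
To avoid 7 of any one colour, the worst case takes at most 6 of each colour.
That gives 6 + 6 + 6 + 6 + 6 + 6 + 6 = 42 socks with no colour reaching 7.
The next sock forces some colour to 7, so 42 + 1 = 43.

43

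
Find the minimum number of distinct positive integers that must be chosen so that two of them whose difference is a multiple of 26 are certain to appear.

Integers whose pairwise differences are multiples of 26 are exactly those sharing a remainder mod 26. The 26 residue classes mod 26 are the pigeonholes.
With 26 integers one could put 1 in each residue class and have no class reach 2.
The 27th integer pushes some class to 2, so 26·1 + 1 = 27.

27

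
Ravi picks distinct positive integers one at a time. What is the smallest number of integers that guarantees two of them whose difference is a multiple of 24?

25

Integers whose pairwise differences are multiples of 24 are exactly those sharing a remainder mod 24. By pigeonhole, the 24 residue classes mod 24 are the pigeonholes.
With 24 integers one could put 1 in each residue class and have no class reach 2.
The 25th integer pushes some class to 2, so 24·1 + 1 = 25.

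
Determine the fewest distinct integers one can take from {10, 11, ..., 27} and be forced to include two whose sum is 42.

13

Group the elements by complementary pair {x, 42−x}: {15,27}, {16,26}, {17,25}, …, giving 6 two-element pairs, the single value 21 (it cannot pair with itself since the integers are distinct), and 5 integers whose partner 42−x falls outside [10,27].
Treating each of those 12 groups as a pigeonhole, one can pick one integer per group — 12 integers — with no two summing to 42.
The 13th integer lands in an occupied pair, forcing a sum of 42.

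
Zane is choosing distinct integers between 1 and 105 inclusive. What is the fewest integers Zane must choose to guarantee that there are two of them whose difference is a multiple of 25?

Integers whose pairwise differences are multiples of 25 are exactly those sharing a remainder mod 25. Pigeonhole: the 25 residue classes mod 25 are the pigeonholes.
With 25 integers one could put 1 in each residue class and have no class reach 2.
The 26th integer pushes some class to 2, so 25·1 + 1 = 26.

26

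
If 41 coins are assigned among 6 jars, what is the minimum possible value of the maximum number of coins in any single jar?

Pigeonhole: the 6 jars are the holes and the 41 coins are the pigeons.
If every jar held at most 6 coins, the total would be at most 6 × 6 = 36, which is less than 41.
So some jar holds at least ⌈41/6⌉ = 7 coins.

7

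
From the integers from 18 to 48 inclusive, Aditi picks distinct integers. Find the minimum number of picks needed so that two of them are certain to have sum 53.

Two chosen integers sum to 53 exactly when both halves of some pair {x, 53−x} with 18 ≤ x ≤ 53−x ≤ 35 are chosen — 9 such pairs.
The remaining 13 elements (those with no distinct partner in range) can never complete a 53-sum, so the worst case takes all of them and one from each pair: 13 + 9 = 22.
By pigeonhole, the 23rd integer has to be the second member of some pair, so 22 + 1 = 23.

23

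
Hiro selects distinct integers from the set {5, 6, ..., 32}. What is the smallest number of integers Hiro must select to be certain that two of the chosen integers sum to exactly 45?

A set avoiding the sum 45 can contain at most one of each pair {x, 45−x}, plus the 8 elements whose complement lies outside the range.
The integers 5, …, 22 (18 of them) are such a set: any two sum to at least 5+6 = 11 and at most 21+22 = 43 < 45.
Pigeonhole: any 19th integer completes one of the 10 pairs, so 19 choices force a sum of 45.

19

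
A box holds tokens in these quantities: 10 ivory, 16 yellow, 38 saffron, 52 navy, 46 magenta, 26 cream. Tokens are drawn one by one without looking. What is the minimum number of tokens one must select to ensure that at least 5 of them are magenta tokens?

147

In the worst case for collecting magenta tokens, every non-magenta token comes out first.
There are 10 + 16 + 38 + 52 + 26 = 142 non-magenta tokens altogether.
After those, each further token must be magenta, so 142 + 5 = 147 draws guarantee 5 magenta tokens.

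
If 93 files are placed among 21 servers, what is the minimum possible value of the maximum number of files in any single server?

The 21 servers are the holes and the 93 files are the pigeons.
If every server held at most 4 files, the total would be at most 21 × 4 = 84, which is less than 93.
So some server holds at least ⌈93/21⌉ = 5 files.

5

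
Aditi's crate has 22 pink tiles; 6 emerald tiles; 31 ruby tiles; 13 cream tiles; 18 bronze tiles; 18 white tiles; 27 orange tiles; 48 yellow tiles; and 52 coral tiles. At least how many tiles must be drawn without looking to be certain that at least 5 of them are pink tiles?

In the worst case for collecting pink tiles, every non-pink tile comes out first.
There are 6 + 31 + 13 + 18 + 18 + 27 + 48 + 52 = 213 non-pink tiles altogether.
After those, each further tile must be pink, so 213 + 5 = 218 draws guarantee 5 pink tiles.

218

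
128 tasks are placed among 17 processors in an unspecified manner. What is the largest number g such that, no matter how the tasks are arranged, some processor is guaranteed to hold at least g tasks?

8

The 17 processors are the holes and the 128 tasks are the pigeons.
If every processor held at most 7 tasks, the total would be at most 17 × 7 = 119, which is less than 128.
So some processor holds at least ⌈128/17⌉ = 8 tasks.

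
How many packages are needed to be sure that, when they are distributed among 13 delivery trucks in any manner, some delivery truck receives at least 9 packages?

105

With 104 packages one could put exactly 8 in each of the 13 delivery trucks, and no delivery truck would reach 9.
One more package must land in a delivery truck that already has 8, giving it 9.
So 13 × 8 + 1 = 105 packages are required.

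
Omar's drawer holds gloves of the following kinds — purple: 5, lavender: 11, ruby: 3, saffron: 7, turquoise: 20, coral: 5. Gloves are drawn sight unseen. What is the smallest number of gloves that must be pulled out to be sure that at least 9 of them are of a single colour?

37

An adversary could hand out at most 8 gloves per colour (4 colours run out sooner): 5 + 8 + 3 + 7 + 8 + 5 = 36 gloves and still no colour has 9.
One more glove lands in a colour already at 8, so 37 draws are enough and 36 are not.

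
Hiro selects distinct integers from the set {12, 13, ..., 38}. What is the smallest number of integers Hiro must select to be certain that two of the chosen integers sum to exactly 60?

Two chosen integers sum to 60 exactly when both halves of some pair {x, 60−x} with 22 ≤ x ≤ 60−x ≤ 38 are chosen — 8 such pairs.
The remaining 11 elements (those with no distinct partner in range) can never complete a 60-sum, so the worst case takes all of them and one from each pair: 11 + 8 = 19.
By the pigeonhole principle, the 20th integer has to be the second member of some pair, so 19 + 1 = 20.

20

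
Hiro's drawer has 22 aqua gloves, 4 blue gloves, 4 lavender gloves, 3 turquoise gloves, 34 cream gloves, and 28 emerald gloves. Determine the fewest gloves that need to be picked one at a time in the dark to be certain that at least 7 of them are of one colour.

An adversary could hand out at most 6 gloves per colour (blue, lavender, turquoise run out sooner): 6 + 4 + 4 + 3 + 6 + 6 = 29 gloves and still no colour has 7.
One more glove lands in a colour already at 6, so 30 draws are enough and 29 are not.

30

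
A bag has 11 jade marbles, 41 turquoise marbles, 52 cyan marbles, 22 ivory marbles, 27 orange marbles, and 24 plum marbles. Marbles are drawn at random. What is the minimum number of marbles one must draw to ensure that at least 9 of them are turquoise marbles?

In the worst case for collecting turquoise marbles, every non-turquoise marble comes out first.
There are 11 + 52 + 22 + 27 + 24 = 136 non-turquoise marbles altogether.
After those, each further marble must be turquoise, so 136 + 9 = 145 draws guarantee 9 turquoise marbles.

145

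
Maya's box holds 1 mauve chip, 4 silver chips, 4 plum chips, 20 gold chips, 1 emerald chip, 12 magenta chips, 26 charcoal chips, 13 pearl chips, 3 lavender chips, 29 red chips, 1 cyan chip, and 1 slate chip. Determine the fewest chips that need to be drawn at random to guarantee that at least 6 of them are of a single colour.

41

By the pigeonhole principle, put each drawn chip into a box by colour. The largest draw with every box below 6 takes min(count, 5) from each colour; colours with fewer than 5 contribute all they have.
Σ min(cᵢ, 5) = 1 + 4 + 4 + 5 + 1 + 5 + 5 + 5 + 3 + 5 + 1 + 1 = 40.
Draw number 40 + 1 = 41 must push one box to 6.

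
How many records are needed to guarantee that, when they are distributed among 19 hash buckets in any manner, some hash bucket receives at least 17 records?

305

With 304 records one could put exactly 16 in each of the 19 hash buckets, and no hash bucket would reach 17.
Pigeonhole: one more record must land in a hash bucket that already has 16, giving it 17.
So 19 × 16 + 1 = 305 records are required.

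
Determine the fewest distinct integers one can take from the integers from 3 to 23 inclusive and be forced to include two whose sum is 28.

13

A set avoiding the sum 28 can contain at most one of each pair {x, 28−x}, plus the 3 elements whose complement lies outside the range or equal to its own complement.
The integers 3, …, 14 (12 of them) are such a set: any two sum to at least 3+4 = 7 and at most 13+14 = 27 < 28.
By pigeonhole, any 13th integer completes one of the 9 pairs, so 13 choices force a sum of 28.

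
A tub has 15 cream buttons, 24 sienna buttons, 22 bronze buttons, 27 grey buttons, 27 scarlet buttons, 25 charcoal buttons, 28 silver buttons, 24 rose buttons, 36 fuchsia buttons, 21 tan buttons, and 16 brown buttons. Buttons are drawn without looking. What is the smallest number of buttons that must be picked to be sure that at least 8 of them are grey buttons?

In the worst case for collecting grey buttons, every non-grey button comes out first.
There are 15 + 24 + 22 + 27 + 25 + 28 + 24 + 36 + 21 + 16 = 238 non-grey buttons altogether.
After those, each further button must be grey, so 238 + 8 = 246 draws guarantee 8 grey buttons.

246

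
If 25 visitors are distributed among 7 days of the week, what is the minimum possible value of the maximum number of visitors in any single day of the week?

4

By pigeonhole, the 7 days of the week are the holes and the 25 visitors are the pigeons.
If every day of the week held at most 3 visitors, the total would be at most 7 × 3 = 21, which is less than 25.
So some day of the week holds at least ⌈25/7⌉ = 4 visitors.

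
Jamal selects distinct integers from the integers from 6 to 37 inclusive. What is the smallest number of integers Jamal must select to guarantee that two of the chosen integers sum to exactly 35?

21

Two chosen integers sum to 35 exactly when both halves of some pair {x, 35−x} with 6 ≤ x ≤ 35−x ≤ 29 are chosen — 12 such pairs.
The remaining 8 elements (those with no distinct partner in range) can never complete a 35-sum, so the worst case takes all of them and one from each pair: 8 + 12 = 20.
The 21st integer has to be the second member of some pair, so 20 + 1 = 21.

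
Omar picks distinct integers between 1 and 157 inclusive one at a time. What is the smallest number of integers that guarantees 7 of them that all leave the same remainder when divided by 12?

73

Pigeonhole: the 12 residue classes mod 12 are the pigeonholes.
With 72 integers one could put 6 in each residue class and have no class reach 7.
The 73rd integer pushes some class to 7, so 12·6 + 1 = 73.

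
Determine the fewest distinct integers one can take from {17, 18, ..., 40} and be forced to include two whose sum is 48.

A set avoiding the sum 48 can contain at most one of each pair {x, 48−x}, plus the 10 elements whose complement lies outside the range or equal to its own complement.
The integers 24, …, 40 (17 of them) are such a set: any two sum to at least 24+25 = 49 > 48.
Any 18th integer completes one of the 7 pairs, so 18 choices force a sum of 48.

18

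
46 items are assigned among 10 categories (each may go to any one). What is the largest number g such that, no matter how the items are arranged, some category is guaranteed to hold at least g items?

5

By the pigeonhole principle, the 10 categories are the holes and the 46 items are the pigeons.
If every category held at most 4 items, the total would be at most 10 × 4 = 40, which is less than 46.
So some category holds at least ⌈46/10⌉ = 5 items.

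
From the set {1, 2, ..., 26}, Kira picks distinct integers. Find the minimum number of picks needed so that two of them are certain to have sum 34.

18

Group the elements by complementary pair {x, 34−x}: {8,26}, {9,25}, {10,24}, …, giving 9 two-element pairs, the single value 17 (it cannot pair with itself since the integers are distinct), and 7 integers whose partner 34−x falls outside [1,26].
Treating each of those 17 groups as a pigeonhole, one can pick one integer per group — 17 integers — with no two summing to 34.
The 18th integer lands in an occupied pair, forcing a sum of 34.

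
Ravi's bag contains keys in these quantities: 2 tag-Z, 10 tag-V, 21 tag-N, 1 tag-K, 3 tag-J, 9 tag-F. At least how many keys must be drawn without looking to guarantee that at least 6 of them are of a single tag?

22

The 6 tags are the holes; the keys drawn are the pigeons.
To avoid 6 of any one tag, the worst case takes at most 5 of each tag, or every key of a tag that has fewer than 5.
That gives 2 + 5 + 5 + 1 + 3 + 5 = 21 keys with no tag reaching 6.
The next key forces some tag to 6, so 21 + 1 = 22.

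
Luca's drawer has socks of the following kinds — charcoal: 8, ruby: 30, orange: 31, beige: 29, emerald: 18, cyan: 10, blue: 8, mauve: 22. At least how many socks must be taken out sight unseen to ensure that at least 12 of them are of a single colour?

82

An adversary could hand out at most 11 socks per colour (charcoal, cyan, blue run out sooner): 8 + 11 + 11 + 11 + 11 + 10 + 8 + 11 = 81 socks and still no colour has 12.
By pigeonhole, one more sock lands in a colour already at 11, so 82 draws are enough and 81 are not.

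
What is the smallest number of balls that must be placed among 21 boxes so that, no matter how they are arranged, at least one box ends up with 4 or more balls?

With 63 balls one could put exactly 3 in each of the 21 boxes, and no box would reach 4.
By pigeonhole, one more ball must land in a box that already has 3, giving it 4.
So 21 × 3 + 1 = 64 balls are required.

64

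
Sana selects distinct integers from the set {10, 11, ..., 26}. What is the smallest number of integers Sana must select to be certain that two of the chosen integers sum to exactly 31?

12

A set avoiding the sum 31 can contain at most one of each pair {x, 31−x}, plus the 5 elements whose complement lies outside the range.
The integers 16, …, 26 (11 of them) are such a set: any two sum to at least 16+17 = 33 > 31.
Pigeonhole: any 12th integer completes one of the 6 pairs, so 12 choices force a sum of 31.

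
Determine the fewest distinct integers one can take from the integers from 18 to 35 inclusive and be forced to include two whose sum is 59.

13

Two chosen integers sum to 59 exactly when both halves of some pair {x, 59−x} with 24 ≤ x ≤ 59−x ≤ 35 are chosen — 6 such pairs.
The remaining 6 elements (those with no distinct partner in range) can never complete a 59-sum, so the worst case takes all of them and one from each pair: 6 + 6 = 12.
By the pigeonhole principle, the 13th integer has to be the second member of some pair, so 12 + 1 = 13.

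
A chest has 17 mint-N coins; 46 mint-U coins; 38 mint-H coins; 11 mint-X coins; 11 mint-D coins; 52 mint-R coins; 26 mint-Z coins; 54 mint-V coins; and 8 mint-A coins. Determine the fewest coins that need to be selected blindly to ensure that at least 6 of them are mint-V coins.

In the worst case for collecting mint-V coins, every non-mint-V coin comes out first.
There are 17 + 46 + 38 + 11 + 11 + 52 + 26 + 8 = 209 non-mint-V coins altogether.
After those, each further coin must be mint-V, so 209 + 6 = 215 draws guarantee 6 mint-V coins.

215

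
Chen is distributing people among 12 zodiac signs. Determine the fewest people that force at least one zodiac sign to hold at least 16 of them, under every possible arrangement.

With 180 people one could put exactly 15 in each of the 12 zodiac signs, and no zodiac sign would reach 16.
One more person must land in a zodiac sign that already has 15, giving it 16.
So 12 × 15 + 1 = 181 people are required.

181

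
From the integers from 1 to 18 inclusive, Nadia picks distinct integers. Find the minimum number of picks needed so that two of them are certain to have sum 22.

12

Group the elements by complementary pair {x, 22−x}: {4,18}, {5,17}, {6,16}, …, giving 7 two-element pairs, the single value 11 (it cannot pair with itself since the integers are distinct), and 3 integers whose partner 22−x falls outside [1,18].
Treating each of those 11 groups as a pigeonhole, one can pick one integer per group — 11 integers — with no two summing to 22.
The 12th integer lands in an occupied pair, forcing a sum of 22.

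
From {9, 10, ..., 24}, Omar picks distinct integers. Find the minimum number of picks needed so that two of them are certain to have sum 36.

Two chosen integers sum to 36 exactly when both halves of some pair {x, 36−x} with 12 ≤ x ≤ 36−x ≤ 24 are chosen — 6 such pairs.
The remaining 4 elements (those with no distinct partner in range) can never complete a 36-sum, so the worst case takes all of them and one from each pair: 4 + 6 = 10.
The 11th integer has to be the second member of some pair, so 10 + 1 = 11.

11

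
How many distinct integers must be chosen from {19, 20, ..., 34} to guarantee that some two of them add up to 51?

A set avoiding the sum 51 can contain at most one of each pair {x, 51−x}, plus the 2 elements whose complement lies outside the range.
The integers 26, …, 34 (9 of them) are such a set: any two sum to at least 26+27 = 53 > 51.
Any 10th integer completes one of the 7 pairs, so 10 choices force a sum of 51.

10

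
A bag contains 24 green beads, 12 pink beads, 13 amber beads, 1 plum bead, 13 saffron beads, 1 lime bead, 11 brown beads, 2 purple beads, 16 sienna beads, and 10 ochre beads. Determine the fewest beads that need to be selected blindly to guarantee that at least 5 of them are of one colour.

An adversary could hand out at most 4 beads per colour (plum, lime, purple run out sooner): 4 + 4 + 4 + 1 + 4 + 1 + 4 + 2 + 4 + 4 = 32 beads and still no colour has 5.
By the pigeonhole principle, one more bead lands in a colour already at 4, so 33 draws are enough and 32 are not.

33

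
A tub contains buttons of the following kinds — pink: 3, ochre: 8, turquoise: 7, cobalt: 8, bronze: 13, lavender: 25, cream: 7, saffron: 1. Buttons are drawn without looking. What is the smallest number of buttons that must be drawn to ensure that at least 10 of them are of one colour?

An adversary could hand out at most 9 buttons per colour (6 colours run out sooner): 3 + 8 + 7 + 8 + 9 + 9 + 7 + 1 = 52 buttons and still no colour has 10.
One more button lands in a colour already at 9, so 53 draws are enough and 52 are not.

53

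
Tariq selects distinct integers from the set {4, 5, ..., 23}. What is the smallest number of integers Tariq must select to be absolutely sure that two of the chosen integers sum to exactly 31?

Two chosen integers sum to 31 exactly when both halves of some pair {x, 31−x} with 8 ≤ x ≤ 31−x ≤ 23 are chosen — 8 such pairs.
The remaining 4 elements (those with no distinct partner in range) can never complete a 31-sum, so the worst case takes all of them and one from each pair: 4 + 8 = 12.
The 13th integer has to be the second member of some pair, so 12 + 1 = 13.

13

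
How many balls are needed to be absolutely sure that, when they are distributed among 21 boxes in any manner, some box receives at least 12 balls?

With 231 balls one could put exactly 11 in each of the 21 boxes, and no box would reach 12.
By the pigeonhole principle, one more ball must land in a box that already has 11, giving it 12.
So 21 × 11 + 1 = 232 balls are required.

232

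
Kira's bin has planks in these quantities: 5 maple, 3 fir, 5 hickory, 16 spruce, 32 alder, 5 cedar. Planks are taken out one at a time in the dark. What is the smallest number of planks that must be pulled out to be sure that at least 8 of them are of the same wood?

An adversary could hand out at most 7 planks per wood (4 woods run out sooner): 5 + 3 + 5 + 7 + 7 + 5 = 32 planks and still no wood has 8.
By pigeonhole, one more plank lands in a wood already at 7, so 33 draws are enough and 32 are not.

33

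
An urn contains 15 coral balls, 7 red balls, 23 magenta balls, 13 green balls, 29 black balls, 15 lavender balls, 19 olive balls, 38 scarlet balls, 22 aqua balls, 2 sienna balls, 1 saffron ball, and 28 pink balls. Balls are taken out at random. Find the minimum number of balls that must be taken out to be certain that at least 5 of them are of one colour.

The 12 colours are the holes; the balls drawn are the pigeons.
To avoid 5 of any one colour, the worst case takes at most 4 of each colour, or every ball of a colour that has fewer than 4.
That gives 4 + 4 + 4 + 4 + 4 + 4 + 4 + 4 + 4 + 2 + 1 + 4 = 43 balls with no colour reaching 5.
The next ball forces some colour to 5, so 43 + 1 = 44.

44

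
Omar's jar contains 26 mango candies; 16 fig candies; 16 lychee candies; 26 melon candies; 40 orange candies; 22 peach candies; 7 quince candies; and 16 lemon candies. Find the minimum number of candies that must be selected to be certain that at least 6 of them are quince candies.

168

In the worst case for collecting quince candies, every non-quince candy comes out first.
There are 26 + 16 + 16 + 26 + 40 + 22 + 16 = 162 non-quince candies altogether.
After those, each further candy must be quince, so 162 + 6 = 168 draws guarantee 6 quince candies.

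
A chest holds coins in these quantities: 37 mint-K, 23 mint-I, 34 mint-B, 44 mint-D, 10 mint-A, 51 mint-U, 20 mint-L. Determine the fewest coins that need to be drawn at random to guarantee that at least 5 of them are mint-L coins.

In the worst case for collecting mint-L coins, every non-mint-L coin comes out first.
There are 37 + 23 + 34 + 44 + 10 + 51 = 199 non-mint-L coins altogether.
After those, each further coin must be mint-L, so 199 + 5 = 204 draws guarantee 5 mint-L coins.

204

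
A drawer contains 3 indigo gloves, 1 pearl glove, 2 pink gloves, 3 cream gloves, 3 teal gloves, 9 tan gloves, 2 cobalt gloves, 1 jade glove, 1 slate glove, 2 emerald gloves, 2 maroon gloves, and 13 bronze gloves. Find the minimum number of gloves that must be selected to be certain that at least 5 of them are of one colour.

By the pigeonhole principle, put each drawn glove into a box by colour. The largest draw with every box below 5 takes min(count, 4) from each colour; colours with fewer than 4 contribute all they have.
Σ min(cᵢ, 4) = 3 + 1 + 2 + 3 + 3 + 4 + 2 + 1 + 1 + 2 + 2 + 4 = 28.
Draw number 28 + 1 = 29 must push one box to 5.

29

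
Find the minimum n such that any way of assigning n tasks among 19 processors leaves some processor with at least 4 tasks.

58

With 57 tasks one could put exactly 3 in each of the 19 processors, and no processor would reach 4.
One more task must land in a processor that already has 3, giving it 4.
So 19 × 3 + 1 = 58 tasks are required.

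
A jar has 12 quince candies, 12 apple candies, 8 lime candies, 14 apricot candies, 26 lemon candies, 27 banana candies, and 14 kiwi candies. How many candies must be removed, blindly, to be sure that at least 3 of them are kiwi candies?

102

In the worst case for collecting kiwi candies, every non-kiwi candy comes out first.
There are 12 + 12 + 8 + 14 + 26 + 27 = 99 non-kiwi candies altogether.
After those, each further candy must be kiwi, so 99 + 3 = 102 draws guarantee 3 kiwi candies.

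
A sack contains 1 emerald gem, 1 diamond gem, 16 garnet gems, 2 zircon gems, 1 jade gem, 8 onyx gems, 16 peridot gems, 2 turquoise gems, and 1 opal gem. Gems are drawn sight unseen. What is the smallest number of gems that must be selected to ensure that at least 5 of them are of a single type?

21

An adversary could hand out at most 4 gems per type (6 types run out sooner): 1 + 1 + 4 + 2 + 1 + 4 + 4 + 2 + 1 = 20 gems and still no type has 5.
One more gem lands in a type already at 4, so 21 draws are enough and 20 are not.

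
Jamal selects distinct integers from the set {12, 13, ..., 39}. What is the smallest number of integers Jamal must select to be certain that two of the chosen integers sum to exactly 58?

A set avoiding the sum 58 can contain at most one of each pair {x, 58−x}, plus the 8 elements whose complement lies outside the range or equal to its own complement.
The integers 12, …, 29 (18 of them) are such a set: any two sum to at least 12+13 = 25 and at most 28+29 = 57 < 58.
By pigeonhole, any 19th integer completes one of the 10 pairs, so 19 choices force a sum of 58.

19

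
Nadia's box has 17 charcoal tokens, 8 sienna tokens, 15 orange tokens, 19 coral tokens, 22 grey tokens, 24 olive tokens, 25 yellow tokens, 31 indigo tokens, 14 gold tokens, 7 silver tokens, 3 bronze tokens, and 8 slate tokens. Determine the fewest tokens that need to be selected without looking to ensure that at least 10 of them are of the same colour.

The 12 colours are the holes; the tokens drawn are the pigeons.
To avoid 10 of any one colour, the worst case takes at most 9 of each colour, or every token of a colour that has fewer than 9.
That gives 9 + 8 + 9 + 9 + 9 + 9 + 9 + 9 + 9 + 7 + 3 + 8 = 98 tokens with no colour reaching 10.
The next token forces some colour to 10, so 98 + 1 = 99.

99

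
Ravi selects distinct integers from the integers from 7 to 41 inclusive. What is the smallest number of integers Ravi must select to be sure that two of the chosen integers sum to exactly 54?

A set avoiding the sum 54 can contain at most one of each pair {x, 54−x}, plus the 7 elements whose complement lies outside the range or equal to its own complement.
The integers 7, …, 27 (21 of them) are such a set: any two sum to at least 7+8 = 15 and at most 26+27 = 53 < 54.
Pigeonhole: any 22nd integer completes one of the 14 pairs, so 22 choices force a sum of 54.

22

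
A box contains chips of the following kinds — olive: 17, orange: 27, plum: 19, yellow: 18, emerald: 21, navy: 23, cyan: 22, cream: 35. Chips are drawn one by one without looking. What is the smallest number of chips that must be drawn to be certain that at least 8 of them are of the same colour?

57

An adversary could hand out at most 7 chips per colour: 7 + 7 + 7 + 7 + 7 + 7 + 7 + 7 = 56 chips and still no colour has 8.
One more chip lands in a colour already at 7, so 57 draws are enough and 56 are not.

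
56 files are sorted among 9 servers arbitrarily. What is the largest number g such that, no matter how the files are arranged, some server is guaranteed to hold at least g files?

By pigeonhole, the 9 servers are the holes and the 56 files are the pigeons.
If every server held at most 6 files, the total would be at most 9 × 6 = 54, which is less than 56.
So some server holds at least ⌈56/9⌉ = 7 files.

7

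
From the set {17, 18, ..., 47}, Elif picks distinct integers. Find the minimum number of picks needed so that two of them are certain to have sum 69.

19

Two chosen integers sum to 69 exactly when both halves of some pair {x, 69−x} with 22 ≤ x ≤ 69−x ≤ 47 are chosen — 13 such pairs.
The remaining 5 elements (those with no distinct partner in range) can never complete a 69-sum, so the worst case takes all of them and one from each pair: 5 + 13 = 18.
The 19th integer has to be the second member of some pair, so 18 + 1 = 19.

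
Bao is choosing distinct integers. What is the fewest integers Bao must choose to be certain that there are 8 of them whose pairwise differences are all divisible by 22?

Integers whose pairwise differences are multiples of 22 are exactly those sharing a remainder mod 22. Pigeonhole: the 22 residue classes mod 22 are the pigeonholes.
With 154 integers one could put 7 in each residue class and have no class reach 8.
The 155th integer pushes some class to 8, so 22·7 + 1 = 155.

155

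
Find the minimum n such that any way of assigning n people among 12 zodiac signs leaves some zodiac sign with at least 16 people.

181

With 180 people one could put exactly 15 in each of the 12 zodiac signs, and no zodiac sign would reach 16.
By pigeonhole, one more person must land in a zodiac sign that already has 15, giving it 16.
So 12 × 15 + 1 = 181 people are required.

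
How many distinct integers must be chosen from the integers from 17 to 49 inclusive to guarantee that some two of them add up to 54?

24

A set avoiding the sum 54 can contain at most one of each pair {x, 54−x}, plus the 13 elements whose complement lies outside the range or equal to its own complement.
The integers 27, …, 49 (23 of them) are such a set: any two sum to at least 27+28 = 55 > 54.
By pigeonhole, any 24th integer completes one of the 10 pairs, so 24 choices force a sum of 54.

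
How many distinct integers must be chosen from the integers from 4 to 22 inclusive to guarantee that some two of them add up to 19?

Two chosen integers sum to 19 exactly when both halves of some pair {x, 19−x} with 4 ≤ x ≤ 19−x ≤ 15 are chosen — 6 such pairs.
The remaining 7 elements (those with no distinct partner in range) can never complete a 19-sum, so the worst case takes all of them and one from each pair: 7 + 6 = 13.
By the pigeonhole principle, the 14th integer has to be the second member of some pair, so 13 + 1 = 14.

14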